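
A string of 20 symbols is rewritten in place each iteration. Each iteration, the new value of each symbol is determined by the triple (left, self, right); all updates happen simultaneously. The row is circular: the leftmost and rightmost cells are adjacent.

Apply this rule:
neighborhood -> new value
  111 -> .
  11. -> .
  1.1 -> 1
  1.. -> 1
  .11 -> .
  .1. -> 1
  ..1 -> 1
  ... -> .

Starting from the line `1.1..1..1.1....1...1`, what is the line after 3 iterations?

.11111111111..111.1.
1...........11...111
.1.........1..1.1...

.1.........1..1.1...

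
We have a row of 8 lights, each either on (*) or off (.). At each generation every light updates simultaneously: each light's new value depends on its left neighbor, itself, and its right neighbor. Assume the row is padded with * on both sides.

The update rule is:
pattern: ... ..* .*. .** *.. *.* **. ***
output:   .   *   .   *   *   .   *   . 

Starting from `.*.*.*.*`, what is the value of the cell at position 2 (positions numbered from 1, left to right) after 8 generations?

generation 1: .......*
generation 2: *.....**
generation 3: **...**.
generation 4: .**.***.
generation 5: .**.*.*.
generation 6: .**.....
generation 7: .***...*
generation 8: .*.**.**
position 2 holds *

*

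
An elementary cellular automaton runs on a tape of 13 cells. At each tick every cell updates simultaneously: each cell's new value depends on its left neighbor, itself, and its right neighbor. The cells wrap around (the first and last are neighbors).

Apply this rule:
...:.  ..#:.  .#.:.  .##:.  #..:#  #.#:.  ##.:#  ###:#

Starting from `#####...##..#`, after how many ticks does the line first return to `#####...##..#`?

tick 1: ######...##..
tick 2: .######...##.
tick 3: ..######...##
tick 4: #..######...#
tick 5: ##..######...
tick 6: .##..######..
tick 7: ..##..######.
tick 8: ...##..######
tick 9: #...##..#####
tick 10: ##...##..####
tick 11: ###...##..###
tick 12: ####...##..##
tick 13: #####...##..#

13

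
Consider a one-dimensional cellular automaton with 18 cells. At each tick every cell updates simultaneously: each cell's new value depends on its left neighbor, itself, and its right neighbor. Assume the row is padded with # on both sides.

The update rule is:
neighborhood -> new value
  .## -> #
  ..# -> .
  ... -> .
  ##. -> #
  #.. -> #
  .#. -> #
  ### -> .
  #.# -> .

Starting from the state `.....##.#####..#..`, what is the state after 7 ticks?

tick 1: #....##.#...##.##.
tick 2: ##...##.##..##.##.
tick 3: .##..##.###.##.##.
tick 4: .###.##.#.#.##.##.
tick 5: .#.#.##.#.#.##.##.
tick 6: .#.#.##.#.#.##.##.  (fixed point — unchanged through tick 7)

.#.#.##.#.#.##.##.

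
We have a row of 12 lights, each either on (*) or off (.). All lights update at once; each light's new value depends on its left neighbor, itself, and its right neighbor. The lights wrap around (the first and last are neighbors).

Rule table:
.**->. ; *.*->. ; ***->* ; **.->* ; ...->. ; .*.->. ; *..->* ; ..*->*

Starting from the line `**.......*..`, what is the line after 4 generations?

.*..*.......

generation 1: .**.....*.**
generation 2: ..**...*...*
generation 3: **.**.*.*.*.
generation 4: .*..*.......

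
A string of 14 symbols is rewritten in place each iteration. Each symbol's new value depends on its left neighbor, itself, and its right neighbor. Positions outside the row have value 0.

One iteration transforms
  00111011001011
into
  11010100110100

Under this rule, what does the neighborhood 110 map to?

0

At position 4 the neighborhood is 110; the next row has 0 there.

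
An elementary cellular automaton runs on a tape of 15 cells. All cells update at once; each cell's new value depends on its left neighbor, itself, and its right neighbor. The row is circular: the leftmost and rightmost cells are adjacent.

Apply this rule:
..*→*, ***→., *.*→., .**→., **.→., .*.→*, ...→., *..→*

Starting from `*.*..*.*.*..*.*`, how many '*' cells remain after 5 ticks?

8

tick 1: ..****.*.****..
tick 2: .*.....*.....*.
tick 3: ***...***...***
tick 4: ...*.*...*.*...
tick 5: ..**.**.**.**..
count of *: 8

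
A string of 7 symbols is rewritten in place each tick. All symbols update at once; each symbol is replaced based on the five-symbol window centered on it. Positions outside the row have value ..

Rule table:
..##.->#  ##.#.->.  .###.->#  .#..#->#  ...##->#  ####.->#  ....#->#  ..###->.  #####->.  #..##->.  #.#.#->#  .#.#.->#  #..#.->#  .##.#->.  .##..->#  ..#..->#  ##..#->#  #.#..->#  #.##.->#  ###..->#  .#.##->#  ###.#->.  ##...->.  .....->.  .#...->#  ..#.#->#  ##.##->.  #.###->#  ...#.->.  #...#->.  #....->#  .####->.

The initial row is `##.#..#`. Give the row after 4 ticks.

###..##

#..####
##...##
##..###
###..##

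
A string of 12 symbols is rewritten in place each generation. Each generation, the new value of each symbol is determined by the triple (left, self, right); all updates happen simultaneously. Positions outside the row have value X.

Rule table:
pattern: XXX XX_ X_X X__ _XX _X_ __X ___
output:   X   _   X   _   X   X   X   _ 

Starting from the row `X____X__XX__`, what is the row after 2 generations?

___XX_XX__XX

____XX_XX__X
___XX_XX__XX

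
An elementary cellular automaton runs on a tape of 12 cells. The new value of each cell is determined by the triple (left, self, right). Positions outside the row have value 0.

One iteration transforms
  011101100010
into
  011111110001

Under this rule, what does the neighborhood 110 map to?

1

At position 3 the neighborhood is 110; the next row has 1 there.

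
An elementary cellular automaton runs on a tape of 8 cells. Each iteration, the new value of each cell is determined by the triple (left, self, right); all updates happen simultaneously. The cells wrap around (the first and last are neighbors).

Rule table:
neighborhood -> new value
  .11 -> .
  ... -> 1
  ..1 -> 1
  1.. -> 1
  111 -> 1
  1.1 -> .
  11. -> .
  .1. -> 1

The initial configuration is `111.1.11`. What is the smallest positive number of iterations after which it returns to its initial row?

11..1..1
1.11111.
1..111..
111.1.11

4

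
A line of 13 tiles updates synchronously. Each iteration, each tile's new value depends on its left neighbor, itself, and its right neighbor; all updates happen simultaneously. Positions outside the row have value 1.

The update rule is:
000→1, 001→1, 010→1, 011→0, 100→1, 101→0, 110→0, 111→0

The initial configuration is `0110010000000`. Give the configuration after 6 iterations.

0001111111111
1110000000000
0001111111111  (repeats iteration 1; period 2)
iteration 6: 1110000000000

1110000000000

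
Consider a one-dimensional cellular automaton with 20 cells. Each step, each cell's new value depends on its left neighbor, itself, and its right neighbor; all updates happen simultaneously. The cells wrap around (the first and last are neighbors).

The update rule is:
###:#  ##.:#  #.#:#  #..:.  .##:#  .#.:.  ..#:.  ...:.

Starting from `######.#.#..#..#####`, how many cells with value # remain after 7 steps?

13

#######.#......#####
########.......#####
########.......#####  (fixed point — unchanged through step 7)
count of #: 13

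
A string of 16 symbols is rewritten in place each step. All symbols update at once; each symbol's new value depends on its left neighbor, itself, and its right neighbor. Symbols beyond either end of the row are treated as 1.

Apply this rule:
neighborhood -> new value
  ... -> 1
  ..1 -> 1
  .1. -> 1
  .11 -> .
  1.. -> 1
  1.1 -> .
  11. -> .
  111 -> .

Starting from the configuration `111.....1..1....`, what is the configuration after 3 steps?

...1111111111111
111.............
...1111111111111

...1111111111111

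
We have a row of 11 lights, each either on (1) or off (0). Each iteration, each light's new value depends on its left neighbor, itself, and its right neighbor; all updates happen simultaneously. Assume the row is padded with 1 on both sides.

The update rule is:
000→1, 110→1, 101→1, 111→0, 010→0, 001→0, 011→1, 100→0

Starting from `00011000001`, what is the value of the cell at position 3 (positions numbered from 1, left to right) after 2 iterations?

1

01011011101
10111110111
position 3 holds 1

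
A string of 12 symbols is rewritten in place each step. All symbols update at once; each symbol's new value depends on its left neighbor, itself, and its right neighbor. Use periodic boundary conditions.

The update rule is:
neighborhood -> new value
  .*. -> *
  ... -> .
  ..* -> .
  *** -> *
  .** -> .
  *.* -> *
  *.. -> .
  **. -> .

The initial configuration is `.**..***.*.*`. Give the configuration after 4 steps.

step 1: *.....*.****
step 2: ......**.***
step 3: ........*.*.
step 4: ........***.

........***.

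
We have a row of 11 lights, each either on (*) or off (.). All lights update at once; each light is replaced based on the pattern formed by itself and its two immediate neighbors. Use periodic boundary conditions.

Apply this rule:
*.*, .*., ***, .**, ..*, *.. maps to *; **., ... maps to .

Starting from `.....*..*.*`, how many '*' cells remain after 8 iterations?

10

iteration 1: *...*******
iteration 2: .*.********
iteration 3: **********.
iteration 4: *********.*
iteration 5: ********.**
iteration 6: *******.***
iteration 7: ******.****
iteration 8: *****.*****
count of *: 10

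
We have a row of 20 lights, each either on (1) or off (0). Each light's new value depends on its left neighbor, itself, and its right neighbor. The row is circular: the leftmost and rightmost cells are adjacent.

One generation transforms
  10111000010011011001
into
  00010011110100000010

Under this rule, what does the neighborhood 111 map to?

At position 3 the neighborhood is 111; the next row has 1 there.

1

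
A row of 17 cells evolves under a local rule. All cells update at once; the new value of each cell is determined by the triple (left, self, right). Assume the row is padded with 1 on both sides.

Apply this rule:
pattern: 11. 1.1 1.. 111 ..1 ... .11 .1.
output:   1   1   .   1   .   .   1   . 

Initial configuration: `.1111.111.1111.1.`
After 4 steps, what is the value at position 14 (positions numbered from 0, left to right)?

1

step 1: 111111111111111.1
step 2: 11111111111111111
step 3: 11111111111111111  (fixed point — unchanged through step 4)
position 14 holds 1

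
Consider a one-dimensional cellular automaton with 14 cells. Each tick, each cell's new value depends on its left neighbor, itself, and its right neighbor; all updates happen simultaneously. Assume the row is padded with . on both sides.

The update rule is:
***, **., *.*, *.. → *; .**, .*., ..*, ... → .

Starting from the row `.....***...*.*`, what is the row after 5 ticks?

..........***.

......***...*.
.......***...*
........***...
.........***..
..........***.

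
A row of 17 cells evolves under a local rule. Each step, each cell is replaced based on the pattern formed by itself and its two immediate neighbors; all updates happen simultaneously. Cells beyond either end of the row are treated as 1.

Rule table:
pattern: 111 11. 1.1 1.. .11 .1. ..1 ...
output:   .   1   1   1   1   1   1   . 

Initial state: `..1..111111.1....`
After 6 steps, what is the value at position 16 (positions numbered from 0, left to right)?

.

111111....1111..1
.....11..11..1111
1...1111111111...
11.11........11.1
.11111......11111
11...11....11....
position 16 holds .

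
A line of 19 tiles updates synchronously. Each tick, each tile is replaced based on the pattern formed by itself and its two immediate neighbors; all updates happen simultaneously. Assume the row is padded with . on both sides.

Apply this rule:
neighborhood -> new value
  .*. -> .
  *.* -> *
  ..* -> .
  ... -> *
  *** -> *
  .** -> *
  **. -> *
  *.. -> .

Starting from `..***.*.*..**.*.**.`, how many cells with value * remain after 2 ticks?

tick 1: *.****.*...***.***.
tick 2: .******..*.*******.
count of *: 14

14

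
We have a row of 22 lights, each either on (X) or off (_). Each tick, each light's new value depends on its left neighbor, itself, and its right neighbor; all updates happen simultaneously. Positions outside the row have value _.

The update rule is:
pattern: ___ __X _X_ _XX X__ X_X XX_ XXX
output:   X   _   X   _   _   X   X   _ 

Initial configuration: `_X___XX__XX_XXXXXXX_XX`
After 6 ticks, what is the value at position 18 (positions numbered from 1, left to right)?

_X_X__X___XX______XX_X
_XXX__X_X__X_XXXX__XXX
___X__XXX__XX___X____X
XX_X____X___X_X_X_XX_X
_XXX_XX_X_X_XXXXXX_XXX
___XX_XXXXXX_____XX__X
position 18 holds X

X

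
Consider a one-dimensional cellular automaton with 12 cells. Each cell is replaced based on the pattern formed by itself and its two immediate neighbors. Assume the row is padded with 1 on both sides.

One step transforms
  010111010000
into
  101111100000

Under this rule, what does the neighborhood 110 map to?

At position 5 the neighborhood is 110; the next row has 1 there.

1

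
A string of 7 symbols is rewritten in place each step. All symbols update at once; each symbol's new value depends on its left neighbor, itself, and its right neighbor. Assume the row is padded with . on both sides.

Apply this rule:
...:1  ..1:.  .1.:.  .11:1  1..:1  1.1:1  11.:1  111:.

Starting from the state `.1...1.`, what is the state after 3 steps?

..11..1
1.111..
.11.111

.11.111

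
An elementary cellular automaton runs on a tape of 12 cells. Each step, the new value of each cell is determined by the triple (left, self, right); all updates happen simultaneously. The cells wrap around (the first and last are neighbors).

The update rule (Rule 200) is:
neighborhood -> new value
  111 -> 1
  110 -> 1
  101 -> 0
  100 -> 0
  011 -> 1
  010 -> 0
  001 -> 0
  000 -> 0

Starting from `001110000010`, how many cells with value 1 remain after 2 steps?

3

001110000000
001110000000
count of 1: 3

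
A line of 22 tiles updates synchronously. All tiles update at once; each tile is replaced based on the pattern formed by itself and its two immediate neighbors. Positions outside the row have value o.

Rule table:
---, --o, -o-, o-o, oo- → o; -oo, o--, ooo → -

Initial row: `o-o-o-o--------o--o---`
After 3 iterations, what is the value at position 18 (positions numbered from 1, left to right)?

iteration 1: ooooooo-oooooooo-oo-oo
iteration 2: ------oo-------oo-oo--
iteration 3: -ooooo-o-oooooo-oo-o-o
position 18 holds o

o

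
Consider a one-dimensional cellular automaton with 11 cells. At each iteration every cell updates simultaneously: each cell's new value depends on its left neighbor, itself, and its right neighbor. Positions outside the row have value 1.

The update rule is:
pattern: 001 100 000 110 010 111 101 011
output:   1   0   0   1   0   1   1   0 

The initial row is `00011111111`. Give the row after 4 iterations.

00101111111
01010111111
10101011111
11010101111

11010101111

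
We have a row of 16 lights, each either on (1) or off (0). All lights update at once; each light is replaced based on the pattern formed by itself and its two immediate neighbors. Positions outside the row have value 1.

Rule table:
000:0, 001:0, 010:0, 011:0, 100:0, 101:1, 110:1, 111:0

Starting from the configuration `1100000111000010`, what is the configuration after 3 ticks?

1000000000000000

0100000001000001
1000000000000000
1000000000000000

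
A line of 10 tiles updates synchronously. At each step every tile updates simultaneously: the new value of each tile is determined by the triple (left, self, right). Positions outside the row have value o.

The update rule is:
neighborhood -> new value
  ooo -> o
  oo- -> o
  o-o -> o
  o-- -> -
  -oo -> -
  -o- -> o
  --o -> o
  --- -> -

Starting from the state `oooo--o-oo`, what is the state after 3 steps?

oooo-ooo-o
ooooo-ooo-
oooooo-ooo

oooooo-ooo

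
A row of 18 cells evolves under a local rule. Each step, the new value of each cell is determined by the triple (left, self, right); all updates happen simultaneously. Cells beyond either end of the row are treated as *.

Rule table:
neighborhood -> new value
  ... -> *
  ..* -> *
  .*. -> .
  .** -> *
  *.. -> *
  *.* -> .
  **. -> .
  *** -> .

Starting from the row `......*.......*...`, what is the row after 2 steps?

step 1: ******.*******.***
step 2: .......*.......*..

.......*.......*..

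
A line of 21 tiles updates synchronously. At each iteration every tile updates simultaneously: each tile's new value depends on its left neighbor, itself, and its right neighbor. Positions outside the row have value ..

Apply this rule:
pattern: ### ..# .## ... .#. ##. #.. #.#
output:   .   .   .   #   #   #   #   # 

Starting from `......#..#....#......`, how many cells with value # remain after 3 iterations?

#####.##.####.#######
....##.##...##......#
###..##.###..######.#
count of #: 15

15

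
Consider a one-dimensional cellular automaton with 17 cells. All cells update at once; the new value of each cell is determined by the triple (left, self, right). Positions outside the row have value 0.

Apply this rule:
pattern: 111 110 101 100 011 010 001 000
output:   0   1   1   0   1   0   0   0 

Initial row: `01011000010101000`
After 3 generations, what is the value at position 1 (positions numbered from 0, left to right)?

generation 1: 00111000001010000
generation 2: 00101000000100000
generation 3: 00010000000000000
position 1 holds 0

0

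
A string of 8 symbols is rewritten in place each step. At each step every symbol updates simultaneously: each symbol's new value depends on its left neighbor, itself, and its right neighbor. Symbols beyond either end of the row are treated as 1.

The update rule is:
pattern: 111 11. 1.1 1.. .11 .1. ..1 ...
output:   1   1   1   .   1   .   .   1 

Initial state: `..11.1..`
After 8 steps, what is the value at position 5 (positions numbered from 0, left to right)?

1

..111...
..111.1.
..1111.1
..111111
..111111  (fixed point — unchanged through step 8)
position 5 holds 1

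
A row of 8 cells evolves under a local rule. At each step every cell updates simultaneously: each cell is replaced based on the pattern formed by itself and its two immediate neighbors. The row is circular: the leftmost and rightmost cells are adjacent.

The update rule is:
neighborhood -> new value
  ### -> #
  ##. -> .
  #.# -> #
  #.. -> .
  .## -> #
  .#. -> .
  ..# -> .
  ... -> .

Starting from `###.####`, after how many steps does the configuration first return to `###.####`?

8

step 1: ##.#####
step 2: #.######
step 3: .#######
step 4: #######.
step 5: ######.#
step 6: #####.##
step 7: ####.###
step 8: ###.####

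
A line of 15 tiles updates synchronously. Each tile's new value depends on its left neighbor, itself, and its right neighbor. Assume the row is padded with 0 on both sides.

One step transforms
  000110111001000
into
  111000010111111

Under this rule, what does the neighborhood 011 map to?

At position 3 the neighborhood is 011; the next row has 0 there.

0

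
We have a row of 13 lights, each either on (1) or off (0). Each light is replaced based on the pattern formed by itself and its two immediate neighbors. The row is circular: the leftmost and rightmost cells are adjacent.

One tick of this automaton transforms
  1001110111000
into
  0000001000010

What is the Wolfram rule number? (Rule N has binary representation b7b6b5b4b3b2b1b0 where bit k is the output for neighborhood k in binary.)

position 4: 111 → 0  (bit 7 = 0)
position 5: 110 → 0  (bit 6 = 0)
position 6: 101 → 1  (bit 5 = 1)
position 1: 100 → 0  (bit 4 = 0)
position 3: 011 → 0  (bit 3 = 0)
position 0: 010 → 0  (bit 2 = 0)
position 2: 001 → 0  (bit 1 = 0)
position 11: 000 → 1  (bit 0 = 1)
bits b7..b0 = 00100001 = 33

33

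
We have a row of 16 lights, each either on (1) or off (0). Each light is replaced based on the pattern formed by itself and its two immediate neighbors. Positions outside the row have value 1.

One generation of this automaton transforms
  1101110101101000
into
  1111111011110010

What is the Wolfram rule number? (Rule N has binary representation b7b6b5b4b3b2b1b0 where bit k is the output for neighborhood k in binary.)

233

position 0: 111 → 1  (bit 7 = 1)
position 1: 110 → 1  (bit 6 = 1)
position 2: 101 → 1  (bit 5 = 1)
position 13: 100 → 0  (bit 4 = 0)
position 3: 011 → 1  (bit 3 = 1)
position 7: 010 → 0  (bit 2 = 0)
position 15: 001 → 0  (bit 1 = 0)
position 14: 000 → 1  (bit 0 = 1)
bits b7..b0 = 11101001 = 233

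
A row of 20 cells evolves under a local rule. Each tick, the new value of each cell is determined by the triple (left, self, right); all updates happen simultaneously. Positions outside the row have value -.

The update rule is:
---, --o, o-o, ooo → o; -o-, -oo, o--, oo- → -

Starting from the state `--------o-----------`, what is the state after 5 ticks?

tick 1: oooooooo--oooooooooo
tick 2: -oooooo--o-oooooooo-
tick 3: o-oooo--o-o-oooooo--
tick 4: -o-oo--o-o-o-oooo--o
tick 5: o-o---o-o-o-o-oo--o-

o-o---o-o-o-o-oo--o-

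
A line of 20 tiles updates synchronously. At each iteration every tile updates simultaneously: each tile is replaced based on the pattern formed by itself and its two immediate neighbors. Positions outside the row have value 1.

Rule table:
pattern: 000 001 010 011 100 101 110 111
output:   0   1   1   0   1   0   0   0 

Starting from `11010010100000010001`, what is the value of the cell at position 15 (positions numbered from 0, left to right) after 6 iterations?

iteration 1: 00011110110000111010
iteration 2: 10100000001001000010
iteration 3: 00110000011111100110
iteration 4: 11001000100000011000
iteration 5: 00111101110000100101
iteration 6: 11000000001001111100
position 15 holds 1

1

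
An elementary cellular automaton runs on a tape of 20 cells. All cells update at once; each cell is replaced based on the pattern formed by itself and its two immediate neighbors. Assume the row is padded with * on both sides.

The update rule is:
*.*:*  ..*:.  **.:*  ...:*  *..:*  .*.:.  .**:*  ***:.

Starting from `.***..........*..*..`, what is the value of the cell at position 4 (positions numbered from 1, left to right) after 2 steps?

**.**********..*..*.
.***........**..*..*
position 4 holds *

*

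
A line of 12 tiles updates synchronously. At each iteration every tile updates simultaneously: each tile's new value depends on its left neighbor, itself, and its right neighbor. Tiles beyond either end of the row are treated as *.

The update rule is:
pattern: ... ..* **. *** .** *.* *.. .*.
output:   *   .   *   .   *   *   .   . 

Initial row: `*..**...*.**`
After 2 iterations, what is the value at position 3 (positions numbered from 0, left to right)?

*

*..**.*..**.
*..***...***
position 3 holds *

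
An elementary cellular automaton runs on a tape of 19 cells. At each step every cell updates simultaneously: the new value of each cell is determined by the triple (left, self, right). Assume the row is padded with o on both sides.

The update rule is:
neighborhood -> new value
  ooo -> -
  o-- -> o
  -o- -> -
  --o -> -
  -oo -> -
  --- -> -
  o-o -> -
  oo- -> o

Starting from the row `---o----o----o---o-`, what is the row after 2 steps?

oo---o----o----o---

o---o----o----o----
oo---o----o----o---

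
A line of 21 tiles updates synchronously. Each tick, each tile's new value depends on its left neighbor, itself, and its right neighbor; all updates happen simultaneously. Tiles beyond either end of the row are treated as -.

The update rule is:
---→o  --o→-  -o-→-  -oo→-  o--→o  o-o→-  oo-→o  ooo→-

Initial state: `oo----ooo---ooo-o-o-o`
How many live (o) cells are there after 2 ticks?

-oooo---ooo---o------
----ooo---ooo--oooooo
count of o: 12

12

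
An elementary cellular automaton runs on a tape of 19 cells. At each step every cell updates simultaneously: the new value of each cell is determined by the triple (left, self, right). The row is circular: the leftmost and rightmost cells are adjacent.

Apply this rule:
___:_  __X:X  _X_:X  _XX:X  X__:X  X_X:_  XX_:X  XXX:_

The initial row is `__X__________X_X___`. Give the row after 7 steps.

XX_X_XX_XX_X_X_X_X_

_XXX________XX_XX__
XX_XX______XXX_XXX_
XX_XXX____XX_X_X_X_
XX_X_XX__XXX_X_X_X_
XX_X_XXXXX_X_X_X_X_
XX_X_X___X_X_X_X_X_
XX_X_XX_XX_X_X_X_X_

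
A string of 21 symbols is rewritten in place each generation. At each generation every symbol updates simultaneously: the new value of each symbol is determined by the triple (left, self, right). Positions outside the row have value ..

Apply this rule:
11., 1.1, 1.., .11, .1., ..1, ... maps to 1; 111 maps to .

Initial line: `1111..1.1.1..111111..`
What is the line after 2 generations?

1..11111111111....111
1111.........111111.1

1111.........111111.1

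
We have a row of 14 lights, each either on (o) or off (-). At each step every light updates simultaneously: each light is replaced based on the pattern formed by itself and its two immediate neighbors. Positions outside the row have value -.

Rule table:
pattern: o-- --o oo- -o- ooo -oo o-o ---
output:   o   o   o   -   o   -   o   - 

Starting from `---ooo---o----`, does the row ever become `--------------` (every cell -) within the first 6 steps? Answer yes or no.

--o-ooo-o-o---
-o-o-ooo-o-o--
o-o-o-ooo-o-o-
-o-o-o-ooo-o-o
o-o-o-o-ooo-o-
-o-o-o-o-ooo-o
step 6 is -o-o-o-o-ooo-o, still not uniform -

no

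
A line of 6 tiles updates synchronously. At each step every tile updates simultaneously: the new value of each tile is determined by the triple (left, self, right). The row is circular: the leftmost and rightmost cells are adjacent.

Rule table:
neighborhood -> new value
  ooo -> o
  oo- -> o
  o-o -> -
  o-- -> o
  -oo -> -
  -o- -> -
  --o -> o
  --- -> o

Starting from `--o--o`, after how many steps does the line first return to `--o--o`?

oo-oo-
-o--o-
o-oo-o
o--o--
-oo-oo
--o--o

6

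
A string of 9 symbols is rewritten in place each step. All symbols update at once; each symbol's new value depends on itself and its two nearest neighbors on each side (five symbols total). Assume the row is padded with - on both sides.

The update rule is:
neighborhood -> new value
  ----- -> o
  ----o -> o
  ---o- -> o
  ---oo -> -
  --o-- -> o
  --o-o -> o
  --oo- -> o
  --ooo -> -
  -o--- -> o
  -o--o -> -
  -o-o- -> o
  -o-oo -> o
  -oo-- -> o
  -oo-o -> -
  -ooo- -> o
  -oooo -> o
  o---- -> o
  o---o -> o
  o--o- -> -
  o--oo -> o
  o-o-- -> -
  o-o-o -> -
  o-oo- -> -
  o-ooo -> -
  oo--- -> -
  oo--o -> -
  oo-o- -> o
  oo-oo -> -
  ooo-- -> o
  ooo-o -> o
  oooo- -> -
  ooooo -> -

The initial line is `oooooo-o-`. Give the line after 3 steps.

-o-oo-o-o

step 1: -o---oo-o
step 2: oooo-o-o-
step 3: -o-oo-o-o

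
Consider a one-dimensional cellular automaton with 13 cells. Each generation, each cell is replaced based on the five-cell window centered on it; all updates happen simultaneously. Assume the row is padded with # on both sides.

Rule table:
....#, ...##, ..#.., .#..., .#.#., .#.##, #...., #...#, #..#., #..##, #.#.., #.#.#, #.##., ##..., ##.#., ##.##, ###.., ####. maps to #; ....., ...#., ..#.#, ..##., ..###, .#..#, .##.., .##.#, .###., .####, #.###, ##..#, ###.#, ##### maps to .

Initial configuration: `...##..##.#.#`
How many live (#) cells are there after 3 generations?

###...#..###.
.####.#.#...#
#..#.#######.
count of #: 9

9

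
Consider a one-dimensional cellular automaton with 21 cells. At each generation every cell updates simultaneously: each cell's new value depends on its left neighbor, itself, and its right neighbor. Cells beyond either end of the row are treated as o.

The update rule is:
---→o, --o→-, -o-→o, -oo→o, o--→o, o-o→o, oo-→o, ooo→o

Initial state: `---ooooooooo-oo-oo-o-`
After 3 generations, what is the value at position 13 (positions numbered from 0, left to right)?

generation 1: oo-oooooooooooooooooo
generation 2: ooooooooooooooooooooo
generation 3: ooooooooooooooooooooo
position 13 holds o

o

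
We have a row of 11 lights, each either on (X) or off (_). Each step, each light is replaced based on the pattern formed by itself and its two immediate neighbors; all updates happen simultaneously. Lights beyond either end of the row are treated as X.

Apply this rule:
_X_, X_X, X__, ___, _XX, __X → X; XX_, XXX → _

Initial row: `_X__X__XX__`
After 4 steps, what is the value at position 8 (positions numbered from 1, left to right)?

XXXXXXXX_XX
________XX_
XXXXXXXXX_X
_________XX
position 8 holds _

_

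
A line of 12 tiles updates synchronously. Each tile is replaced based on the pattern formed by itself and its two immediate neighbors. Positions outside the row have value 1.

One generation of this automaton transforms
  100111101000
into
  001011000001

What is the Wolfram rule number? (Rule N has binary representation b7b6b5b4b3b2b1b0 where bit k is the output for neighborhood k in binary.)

position 4: 111 → 1  (bit 7 = 1)
position 0: 110 → 0  (bit 6 = 0)
position 7: 101 → 0  (bit 5 = 0)
position 1: 100 → 0  (bit 4 = 0)
position 3: 011 → 0  (bit 3 = 0)
position 8: 010 → 0  (bit 2 = 0)
position 2: 001 → 1  (bit 1 = 1)
position 10: 000 → 0  (bit 0 = 0)
bits b7..b0 = 10000010 = 130

130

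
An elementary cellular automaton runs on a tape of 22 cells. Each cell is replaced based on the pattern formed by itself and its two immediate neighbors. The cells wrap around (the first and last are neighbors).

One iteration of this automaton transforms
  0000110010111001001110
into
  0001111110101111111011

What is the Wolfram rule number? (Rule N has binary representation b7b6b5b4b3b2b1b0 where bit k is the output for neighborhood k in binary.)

94

position 11: 111 → 0  (bit 7 = 0)
position 5: 110 → 1  (bit 6 = 1)
position 9: 101 → 0  (bit 5 = 0)
position 6: 100 → 1  (bit 4 = 1)
position 4: 011 → 1  (bit 3 = 1)
position 8: 010 → 1  (bit 2 = 1)
position 3: 001 → 1  (bit 1 = 1)
position 0: 000 → 0  (bit 0 = 0)
bits b7..b0 = 01011110 = 94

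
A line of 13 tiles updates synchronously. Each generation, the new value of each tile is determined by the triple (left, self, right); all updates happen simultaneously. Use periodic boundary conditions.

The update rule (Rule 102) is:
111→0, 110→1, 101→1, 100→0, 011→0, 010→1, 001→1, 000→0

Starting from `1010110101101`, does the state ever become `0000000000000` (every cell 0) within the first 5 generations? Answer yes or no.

generation 1: 1111011110110
generation 2: 0001100011011
generation 3: 0010100101101
generation 4: 0111101110111
generation 5: 1000110011001
generation 5 is 1000110011001, still not uniform 0

no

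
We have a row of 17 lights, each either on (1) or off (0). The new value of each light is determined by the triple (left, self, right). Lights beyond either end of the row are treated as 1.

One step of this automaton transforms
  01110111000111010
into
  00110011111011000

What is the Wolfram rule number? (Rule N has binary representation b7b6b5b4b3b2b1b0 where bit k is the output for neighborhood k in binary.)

211

position 2: 111 → 1  (bit 7 = 1)
position 3: 110 → 1  (bit 6 = 1)
position 0: 101 → 0  (bit 5 = 0)
position 8: 100 → 1  (bit 4 = 1)
position 1: 011 → 0  (bit 3 = 0)
position 15: 010 → 0  (bit 2 = 0)
position 10: 001 → 1  (bit 1 = 1)
position 9: 000 → 1  (bit 0 = 1)
bits b7..b0 = 11010011 = 211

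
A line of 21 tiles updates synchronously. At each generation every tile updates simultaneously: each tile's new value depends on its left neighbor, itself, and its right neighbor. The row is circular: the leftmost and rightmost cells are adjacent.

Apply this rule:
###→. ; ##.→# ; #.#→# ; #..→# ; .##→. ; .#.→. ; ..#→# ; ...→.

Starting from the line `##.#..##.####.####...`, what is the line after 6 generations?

.##.#.##.##.##.#.##.#

.##.##.##...##...##.#
#.##.##.##.#.##.#.##.
.#.##.##.##.#.##.#.##
#.#.##.##.##.#.##.#.#
##.#.##.##.##.#.##.#.
.##.#.##.##.##.#.##.#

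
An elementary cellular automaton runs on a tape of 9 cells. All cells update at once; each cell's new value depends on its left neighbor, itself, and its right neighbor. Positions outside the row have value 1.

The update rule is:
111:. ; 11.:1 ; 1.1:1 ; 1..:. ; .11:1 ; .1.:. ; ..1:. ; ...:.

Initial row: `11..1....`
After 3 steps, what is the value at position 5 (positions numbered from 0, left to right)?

.

.1.......
1........
1........
position 5 holds .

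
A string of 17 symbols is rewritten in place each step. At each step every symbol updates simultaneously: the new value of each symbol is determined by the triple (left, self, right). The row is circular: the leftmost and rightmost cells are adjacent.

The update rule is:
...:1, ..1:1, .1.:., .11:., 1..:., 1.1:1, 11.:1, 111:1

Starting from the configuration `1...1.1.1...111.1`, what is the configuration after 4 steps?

step 1: 1.11.1.1..11.111.
step 2: .1.11.1..1.11.111
step 3: 1.1.11..1.1.11.11
step 4: 11.1.1.1.1.1.11.1

11.1.1.1.1.1.11.1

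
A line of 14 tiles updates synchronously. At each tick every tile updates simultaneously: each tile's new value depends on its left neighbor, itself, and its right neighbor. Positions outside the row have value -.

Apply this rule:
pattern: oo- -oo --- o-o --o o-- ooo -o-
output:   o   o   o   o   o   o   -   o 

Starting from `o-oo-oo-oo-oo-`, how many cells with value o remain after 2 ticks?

oooooooooooooo
o------------o
count of o: 2

2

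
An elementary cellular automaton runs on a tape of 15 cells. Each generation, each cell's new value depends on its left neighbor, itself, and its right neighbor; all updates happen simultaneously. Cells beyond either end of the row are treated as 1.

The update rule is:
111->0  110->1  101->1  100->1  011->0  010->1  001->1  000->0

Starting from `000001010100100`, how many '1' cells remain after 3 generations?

5

100011111111111
110100000000000
011110000000001
count of 1: 5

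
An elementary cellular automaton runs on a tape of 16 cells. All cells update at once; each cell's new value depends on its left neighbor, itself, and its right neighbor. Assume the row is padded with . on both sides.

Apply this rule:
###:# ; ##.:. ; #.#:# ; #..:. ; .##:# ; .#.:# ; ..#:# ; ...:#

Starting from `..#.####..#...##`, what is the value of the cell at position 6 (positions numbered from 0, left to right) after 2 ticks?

#######..##.###.
######..##.###..
position 6 holds .

.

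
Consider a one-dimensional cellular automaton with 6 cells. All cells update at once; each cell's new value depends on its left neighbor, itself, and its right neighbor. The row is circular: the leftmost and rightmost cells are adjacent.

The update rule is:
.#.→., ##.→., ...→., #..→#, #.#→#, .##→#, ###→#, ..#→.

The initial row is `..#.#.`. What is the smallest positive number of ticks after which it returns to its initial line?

6

...#.#
#...#.
.#...#
#.#...
.#.#..
..#.#.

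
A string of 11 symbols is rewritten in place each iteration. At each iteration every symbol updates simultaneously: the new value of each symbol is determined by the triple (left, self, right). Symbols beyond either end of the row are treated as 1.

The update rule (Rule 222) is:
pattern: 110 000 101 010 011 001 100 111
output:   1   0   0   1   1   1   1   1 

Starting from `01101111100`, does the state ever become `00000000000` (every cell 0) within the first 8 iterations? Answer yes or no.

01101111111
01101111111  (fixed point — unchanged through iteration 8)
iteration 8 is 01101111111, still not uniform 0

no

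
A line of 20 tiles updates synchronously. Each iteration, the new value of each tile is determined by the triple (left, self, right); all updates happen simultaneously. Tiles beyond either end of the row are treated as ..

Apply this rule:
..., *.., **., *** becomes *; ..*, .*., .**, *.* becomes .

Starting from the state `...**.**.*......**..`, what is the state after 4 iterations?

**..*..*..*****..***
.**..*..*..*****..**
..**..*..*..*****..*
*..**..*..*..*****..

*..**..*..*..*****..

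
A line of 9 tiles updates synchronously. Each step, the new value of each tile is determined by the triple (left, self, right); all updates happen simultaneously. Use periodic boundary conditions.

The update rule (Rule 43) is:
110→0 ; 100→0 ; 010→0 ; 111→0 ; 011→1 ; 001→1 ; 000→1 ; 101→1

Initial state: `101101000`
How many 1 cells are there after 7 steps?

5

011010011
110100110
101001101
010011011
100110110
001101101
011011010
count of 1: 5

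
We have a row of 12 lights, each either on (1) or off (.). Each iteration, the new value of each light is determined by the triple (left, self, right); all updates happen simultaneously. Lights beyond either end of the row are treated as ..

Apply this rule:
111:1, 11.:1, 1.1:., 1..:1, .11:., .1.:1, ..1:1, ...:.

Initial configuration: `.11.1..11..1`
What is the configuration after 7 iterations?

1.1.111.1111
1.1..11..111
1.111.111.11
1..11..11..1
111.111.1111
.11..11..111
1.111.111.11

1.111.111.11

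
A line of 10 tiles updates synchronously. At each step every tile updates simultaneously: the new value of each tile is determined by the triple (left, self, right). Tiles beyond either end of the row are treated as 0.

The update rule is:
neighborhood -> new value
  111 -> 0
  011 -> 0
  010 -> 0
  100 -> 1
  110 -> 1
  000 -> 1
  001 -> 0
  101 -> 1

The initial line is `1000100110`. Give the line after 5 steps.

0010011001

step 1: 0110010011
step 2: 0011001001
step 3: 1001100100
step 4: 0100110011
step 5: 0010011001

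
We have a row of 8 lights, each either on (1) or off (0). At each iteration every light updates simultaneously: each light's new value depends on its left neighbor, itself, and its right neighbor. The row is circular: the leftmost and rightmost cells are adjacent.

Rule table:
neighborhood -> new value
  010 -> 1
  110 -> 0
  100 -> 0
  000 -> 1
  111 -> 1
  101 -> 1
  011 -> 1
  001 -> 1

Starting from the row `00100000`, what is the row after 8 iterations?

11110111

iteration 1: 11101111
iteration 2: 11011111
iteration 3: 10111111
iteration 4: 01111111
iteration 5: 11111110
iteration 6: 11111101
iteration 7: 11111011
iteration 8: 11110111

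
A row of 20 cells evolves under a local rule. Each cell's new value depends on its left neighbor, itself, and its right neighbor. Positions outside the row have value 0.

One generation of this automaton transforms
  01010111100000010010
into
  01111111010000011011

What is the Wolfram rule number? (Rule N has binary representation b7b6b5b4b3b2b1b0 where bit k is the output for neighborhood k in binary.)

188

position 6: 111 → 1  (bit 7 = 1)
position 8: 110 → 0  (bit 6 = 0)
position 2: 101 → 1  (bit 5 = 1)
position 9: 100 → 1  (bit 4 = 1)
position 5: 011 → 1  (bit 3 = 1)
position 1: 010 → 1  (bit 2 = 1)
position 0: 001 → 0  (bit 1 = 0)
position 10: 000 → 0  (bit 0 = 0)
bits b7..b0 = 10111100 = 188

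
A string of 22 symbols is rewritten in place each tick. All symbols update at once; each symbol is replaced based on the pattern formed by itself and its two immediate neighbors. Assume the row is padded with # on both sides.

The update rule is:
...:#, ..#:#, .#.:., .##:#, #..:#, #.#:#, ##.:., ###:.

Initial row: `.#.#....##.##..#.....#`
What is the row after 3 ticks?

#.#.#####.##.##.######
.#.##....##.##.##.....
#.##.#####.##.##.#####

#.##.#####.##.##.#####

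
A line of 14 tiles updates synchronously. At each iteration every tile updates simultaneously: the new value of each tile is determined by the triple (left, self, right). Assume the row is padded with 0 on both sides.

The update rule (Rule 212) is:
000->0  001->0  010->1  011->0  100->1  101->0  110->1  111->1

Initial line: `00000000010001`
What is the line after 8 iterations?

00000000011001
00000000001101
00000000000101
00000000000101  (fixed point — unchanged through iteration 8)

00000000000101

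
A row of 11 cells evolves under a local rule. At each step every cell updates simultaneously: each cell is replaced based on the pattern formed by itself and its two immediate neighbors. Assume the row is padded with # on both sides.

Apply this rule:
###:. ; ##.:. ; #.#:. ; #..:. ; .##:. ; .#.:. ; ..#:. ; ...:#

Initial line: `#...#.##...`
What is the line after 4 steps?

....####...

..#......#.
....####...
.##......#.
....####...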